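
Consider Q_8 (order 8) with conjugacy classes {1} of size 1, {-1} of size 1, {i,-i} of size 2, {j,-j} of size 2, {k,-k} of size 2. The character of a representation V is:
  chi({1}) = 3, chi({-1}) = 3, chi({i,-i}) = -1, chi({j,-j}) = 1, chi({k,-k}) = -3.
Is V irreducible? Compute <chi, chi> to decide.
Not irreducible (reducible): <chi, chi> = 5 > 1.

Why: <chi, chi> = (1/|G|) sum_C |C| * |chi(C)|^2 = (1/8)[1*|3|^2 + 1*|3|^2 + 2*|-1|^2 + 2*|1|^2 + 2*|-3|^2]
  = (1/8)[(9) + (9) + (2) + (2) + (18)] = 40/8 = 5.
A character is irreducible iff <chi, chi> = 1, so this representation is reducible.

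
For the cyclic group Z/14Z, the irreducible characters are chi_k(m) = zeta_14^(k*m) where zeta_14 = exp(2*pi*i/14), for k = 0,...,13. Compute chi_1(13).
chi_1(13) = zeta_14^13 = exp(-I*pi/7)

Details: chi_1(13) = zeta_14^(1*13) = zeta_14^13. Since zeta_14^14 = 1, this equals zeta_14^13 = exp(2*pi*i*13/14) = exp(-I*pi/7).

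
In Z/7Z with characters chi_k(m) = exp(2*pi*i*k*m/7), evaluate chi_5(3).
chi_5(3) = zeta_7^15 = exp(2*I*pi/7)

Reasoning: chi_5(3) = zeta_7^(5*3) = zeta_7^15. Since zeta_7^7 = 1, this equals zeta_7^1 = exp(2*pi*i*1/7) = exp(2*I*pi/7).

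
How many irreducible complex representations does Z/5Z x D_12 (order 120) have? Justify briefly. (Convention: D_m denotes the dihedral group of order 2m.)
45

Argument: The number of irreducible complex representations of a finite group equals its number of conjugacy classes. For a direct product, #classes(G x H) = #classes(G) * #classes(H). Z/5Z has 5 classes (abelian), D_12 has 9 classes, so 5 * 9 = 45, so Z/5Z x D_12 (order 120) has exactly 45 irreducible complex representations.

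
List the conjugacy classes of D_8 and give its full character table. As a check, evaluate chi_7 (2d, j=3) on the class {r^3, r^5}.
Conjugacy classes: {e} of size 1, {r^4} of size 1, {r^1, r^7} of size 2, {r^2, r^6} of size 2, {r^3, r^5} of size 2, {s, sr^2, ...} of size 4, {sr, sr^3, ...} of size 4.
Character table:
  irrep \ class              {e} (size 1)  {r^4} (size 1)  {r^1, r^7} (size 2)  {r^2, r^6} (size 2)  {r^3, r^5} (size 2)  {s, sr^2, ...} (size 4)  {sr, sr^3, ...} (size 4)
  chi_1 (triv)               1             1               1                    1                    1                    1                        1                       
  chi_2 (sign: r->1, s->-1)  1             1               1                    1                    1                    -1                       -1                      
  chi_3 (r->-1, s->1)        1             1               -1                   1                    -1                   1                        -1                      
  chi_4 (r->-1, s->-1)       1             1               -1                   1                    -1                   -1                       1                       
  chi_5 (2d, j=1)            2             -2              sqrt(2)              0                    -sqrt(2)             0                        0                       
  chi_6 (2d, j=2)            2             2               0                    -2                   0                    0                        0                       
  chi_7 (2d, j=3)            2             -2              -sqrt(2)             0                    sqrt(2)              0                        0                       

Spot check: chi_7 (2d, j=3) on {r^3, r^5} = sqrt(2).

Solution. D_8 has order 2*8 = 16 with 7 conjugacy classes, hence 7 irreducibles. Sum of squared dims 1 + 1 + 1 + 1 + 4 + 4 + 4 = 16 = |G|. Linear characters come from the abelianisation; the 2-dimensional irreps have character r^k -> 2*cos(2*pi*j*k/8), reflections -> 0.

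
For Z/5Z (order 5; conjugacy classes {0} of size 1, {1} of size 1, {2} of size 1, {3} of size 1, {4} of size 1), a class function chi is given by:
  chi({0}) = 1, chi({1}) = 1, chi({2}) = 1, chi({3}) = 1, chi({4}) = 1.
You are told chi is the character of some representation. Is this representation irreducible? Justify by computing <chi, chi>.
Irreducible: <chi, chi> = 1.

<chi, chi> = (1/|G|) sum_C |C| * |chi(C)|^2 = (1/5)[1*|1|^2 + 1*|1|^2 + 1*|1|^2 + 1*|1|^2 + 1*|1|^2]
  = (1/5)[(1) + (1) + (1) + (1) + (1)] = 5/5 = 1.
(Exp terms are combined using exp(i*s)*conj(exp(i*t)) = exp(i*(s-t)), and sums of them are collapsed using the identity that for every m > 1 the m distinct m-th roots of unity sum to 0, e.g. 1 + exp(2*I*pi/3) + exp(-2*I*pi/3) = 0.)
A character is irreducible iff <chi, chi> = 1, so this representation is irreducible.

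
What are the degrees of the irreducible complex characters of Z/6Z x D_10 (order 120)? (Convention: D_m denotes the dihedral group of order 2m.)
Dimensions: 1, 1, 1, 1, 1, 1, 1, 1, 1, 1, 1, 1, 1, 1, 1, 1, 1, 1, 1, 1, 1, 1, 1, 1, 2, 2, 2, 2, 2, 2, 2, 2, 2, 2, 2, 2, 2, 2, 2, 2, 2, 2, 2, 2, 2, 2, 2, 2

Justification: There are 48 irreducibles (= number of conjugacy classes). Their dimensions d_i satisfy sum d_i^2 = |G| = 120: 1 + 1 + 1 + 1 + 1 + 1 + 1 + 1 + 1 + 1 + 1 + 1 + 1 + 1 + 1 + 1 + 1 + 1 + 1 + 1 + 1 + 1 + 1 + 1 + 4 + 4 + 4 + 4 + 4 + 4 + 4 + 4 + 4 + 4 + 4 + 4 + 4 + 4 + 4 + 4 + 4 + 4 + 4 + 4 + 4 + 4 + 4 + 4 = 120. (For the product with Z/6Z: each of the 6 1-dim characters of Z/6Z tensors with each irrep of D_10, giving 6 copies of each D_10-dimension.)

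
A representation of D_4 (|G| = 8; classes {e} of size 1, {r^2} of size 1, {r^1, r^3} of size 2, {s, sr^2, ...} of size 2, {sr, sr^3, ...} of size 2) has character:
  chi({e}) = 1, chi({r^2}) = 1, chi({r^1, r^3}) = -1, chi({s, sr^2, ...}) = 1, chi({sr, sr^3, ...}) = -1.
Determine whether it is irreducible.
Irreducible: <chi, chi> = 1.

Details: <chi, chi> = (1/|G|) sum_C |C| * |chi(C)|^2 = (1/8)[1*|1|^2 + 1*|1|^2 + 2*|-1|^2 + 2*|1|^2 + 2*|-1|^2]
  = (1/8)[(1) + (1) + (2) + (2) + (2)] = 8/8 = 1.
A character is irreducible iff <chi, chi> = 1, so this representation is irreducible.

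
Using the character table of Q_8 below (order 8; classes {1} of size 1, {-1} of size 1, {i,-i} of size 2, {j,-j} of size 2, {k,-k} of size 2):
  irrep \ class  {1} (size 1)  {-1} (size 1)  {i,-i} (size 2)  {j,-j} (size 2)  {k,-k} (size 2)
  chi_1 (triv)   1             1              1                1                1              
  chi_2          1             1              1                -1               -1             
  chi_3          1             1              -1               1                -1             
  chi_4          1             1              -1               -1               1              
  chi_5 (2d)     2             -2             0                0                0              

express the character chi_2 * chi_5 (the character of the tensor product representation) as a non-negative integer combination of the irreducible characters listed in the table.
chi_2 tensor chi_5 = chi_5 (all other irreducibles have multiplicity 0).

Working: The character of a tensor product is the pointwise product (chi_2 * chi_5)(C) = chi_2(C) * chi_5(C):
  {1}: (1)*(2), {-1}: (1)*(-2), {i,-i}: (1)*(0), {j,-j}: (-1)*(0), {k,-k}: (-1)*(0)
so (chi_2 * chi_5) takes values
  {1} -> 2, {-1} -> -2, {i,-i} -> 0, {j,-j} -> 0, {k,-k} -> 0.
Now take the inner product of this character with each irreducible chi from the table, <chi_2*chi_5, chi> = (1/8) sum_C |C| (chi_2*chi_5)(C) conj(chi(C)):
  <chi_2*chi_5, chi_1> = (1/8)[1*(2)*conj(1) + 1*(-2)*conj(1) + 2*(0)*conj(1) + 2*(0)*conj(1) + 2*(0)*conj(1)]
      = (1/8)[(2) + (-2) + (0) + (0) + (0)] = 0/8 = 0
  <chi_2*chi_5, chi_2> = (1/8)[1*(2)*conj(1) + 1*(-2)*conj(1) + 2*(0)*conj(1) + 2*(0)*conj(-1) + 2*(0)*conj(-1)]
      = (1/8)[(2) + (-2) + (0) + (0) + (0)] = 0/8 = 0
  <chi_2*chi_5, chi_3> = (1/8)[1*(2)*conj(1) + 1*(-2)*conj(1) + 2*(0)*conj(-1) + 2*(0)*conj(1) + 2*(0)*conj(-1)]
      = (1/8)[(2) + (-2) + (0) + (0) + (0)] = 0/8 = 0
  <chi_2*chi_5, chi_4> = (1/8)[1*(2)*conj(1) + 1*(-2)*conj(1) + 2*(0)*conj(-1) + 2*(0)*conj(-1) + 2*(0)*conj(1)]
      = (1/8)[(2) + (-2) + (0) + (0) + (0)] = 0/8 = 0
  <chi_2*chi_5, chi_5> = (1/8)[1*(2)*conj(2) + 1*(-2)*conj(-2) + 2*(0)*conj(0) + 2*(0)*conj(0) + 2*(0)*conj(0)]
      = (1/8)[(4) + (4) + (0) + (0) + (0)] = 8/8 = 1
Hence the multiplicities are chi_5: 1. Dimension check: dim(chi_2)*dim(chi_5) = 1*2 = 2 and sum (mult * dim) = 1*2 = 2.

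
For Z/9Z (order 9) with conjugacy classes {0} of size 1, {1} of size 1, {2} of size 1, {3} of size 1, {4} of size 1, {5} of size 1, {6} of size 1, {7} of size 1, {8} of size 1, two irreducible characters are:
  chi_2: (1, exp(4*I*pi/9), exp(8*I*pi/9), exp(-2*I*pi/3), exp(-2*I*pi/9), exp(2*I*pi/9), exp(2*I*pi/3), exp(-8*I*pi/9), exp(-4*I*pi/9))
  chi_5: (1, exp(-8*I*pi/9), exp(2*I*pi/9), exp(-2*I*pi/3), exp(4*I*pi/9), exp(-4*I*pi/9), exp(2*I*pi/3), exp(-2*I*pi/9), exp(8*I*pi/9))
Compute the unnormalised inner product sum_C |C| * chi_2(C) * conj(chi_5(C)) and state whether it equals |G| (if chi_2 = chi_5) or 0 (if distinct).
Sum = 0; so <chi_2, chi_5> = 0 (distinct irreducibles are orthogonal).

Justification: Compute term by term over conjugacy classes (|C| * chi_2(C) * conj(chi_5(C))):
  1*(1)*conj(1) + 1*(exp(4*I*pi/9))*conj(exp(-8*I*pi/9)) + 1*(exp(8*I*pi/9))*conj(exp(2*I*pi/9)) + 1*(exp(-2*I*pi/3))*conj(exp(-2*I*pi/3)) + 1*(exp(-2*I*pi/9))*conj(exp(4*I*pi/9)) + 1*(exp(2*I*pi/9))*conj(exp(-4*I*pi/9)) + 1*(exp(2*I*pi/3))*conj(exp(2*I*pi/3)) + 1*(exp(-8*I*pi/9))*conj(exp(-2*I*pi/9)) + 1*(exp(-4*I*pi/9))*conj(exp(8*I*pi/9))
  = (1) + (exp(-2*I*pi/3)) + (exp(2*I*pi/3)) + (1) + (exp(-2*I*pi/3)) + (exp(2*I*pi/3)) + (1) + (exp(-2*I*pi/3)) + (exp(2*I*pi/3))
  = 0.
(Exp terms are combined using exp(i*s)*conj(exp(i*t)) = exp(i*(s-t)), and sums of them are collapsed using the identity that for every m > 1 the m distinct m-th roots of unity sum to 0, e.g. 1 + exp(2*I*pi/3) + exp(-2*I*pi/3) = 0.)
Dividing by |G| = 9 gives 0/9 = 0, matching the row-orthogonality relation <chi_2, chi_5> = [chi_2 = chi_5].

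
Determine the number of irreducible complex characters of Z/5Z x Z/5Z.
25

Why: The number of irreducible complex representations of a finite group equals its number of conjugacy classes. Z/5Z x Z/5Z is abelian of order 25, so every element is its own conjugacy class: 25 classes, so Z/5Z x Z/5Z (order 25) has exactly 25 irreducible complex representations.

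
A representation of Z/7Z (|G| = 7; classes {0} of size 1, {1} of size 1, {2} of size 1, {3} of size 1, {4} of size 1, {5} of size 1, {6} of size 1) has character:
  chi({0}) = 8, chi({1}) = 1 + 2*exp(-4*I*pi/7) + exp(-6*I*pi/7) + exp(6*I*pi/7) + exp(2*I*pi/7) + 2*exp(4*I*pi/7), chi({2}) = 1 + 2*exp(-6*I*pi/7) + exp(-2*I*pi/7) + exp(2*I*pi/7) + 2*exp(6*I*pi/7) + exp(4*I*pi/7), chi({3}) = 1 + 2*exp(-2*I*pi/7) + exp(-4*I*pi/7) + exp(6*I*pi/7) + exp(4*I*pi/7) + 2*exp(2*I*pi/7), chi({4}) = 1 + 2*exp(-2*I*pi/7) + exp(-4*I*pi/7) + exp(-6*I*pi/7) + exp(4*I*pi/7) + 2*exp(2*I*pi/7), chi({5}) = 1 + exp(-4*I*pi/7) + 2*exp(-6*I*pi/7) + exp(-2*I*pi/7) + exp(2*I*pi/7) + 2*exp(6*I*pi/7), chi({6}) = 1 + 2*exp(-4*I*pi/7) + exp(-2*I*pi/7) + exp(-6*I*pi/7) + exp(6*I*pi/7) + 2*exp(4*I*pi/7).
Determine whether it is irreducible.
Not irreducible (reducible): <chi, chi> = 12 > 1.

Proof sketch: <chi, chi> = (1/|G|) sum_C |C| * |chi(C)|^2 = (1/7)[1*|8|^2 + 1*|1 + 2*exp(-4*I*pi/7) + exp(-6*I*pi/7) + exp(6*I*pi/7) + exp(2*I*pi/7) + 2*exp(4*I*pi/7)|^2 + 1*|1 + 2*exp(-6*I*pi/7) + exp(-2*I*pi/7) + exp(2*I*pi/7) + 2*exp(6*I*pi/7) + exp(4*I*pi/7)|^2 + 1*|1 + 2*exp(-2*I*pi/7) + exp(-4*I*pi/7) + exp(6*I*pi/7) + exp(4*I*pi/7) + 2*exp(2*I*pi/7)|^2 + 1*|1 + 2*exp(-2*I*pi/7) + exp(-4*I*pi/7) + exp(-6*I*pi/7) + exp(4*I*pi/7) + 2*exp(2*I*pi/7)|^2 + 1*|1 + exp(-4*I*pi/7) + 2*exp(-6*I*pi/7) + exp(-2*I*pi/7) + exp(2*I*pi/7) + 2*exp(6*I*pi/7)|^2 + 1*|1 + 2*exp(-4*I*pi/7) + exp(-2*I*pi/7) + exp(-6*I*pi/7) + exp(6*I*pi/7) + 2*exp(4*I*pi/7)|^2]
  = (1/7)[(64) + (12 + 9*exp(-4*I*pi/7) + 8*exp(-2*I*pi/7) + 9*exp(-6*I*pi/7) + 9*exp(6*I*pi/7) + 8*exp(2*I*pi/7) + 9*exp(4*I*pi/7)) + (12 + 8*exp(-4*I*pi/7) + 9*exp(-2*I*pi/7) + 9*exp(-6*I*pi/7) + 9*exp(6*I*pi/7) + 9*exp(2*I*pi/7) + 8*exp(4*I*pi/7)) + (12 + 9*exp(-4*I*pi/7) + 9*exp(-2*I*pi/7) + 8*exp(-6*I*pi/7) + 8*exp(6*I*pi/7) + 9*exp(2*I*pi/7) + 9*exp(4*I*pi/7)) + (12 + 9*exp(-4*I*pi/7) + 9*exp(-2*I*pi/7) + 8*exp(-6*I*pi/7) + 8*exp(6*I*pi/7) + 9*exp(2*I*pi/7) + 9*exp(4*I*pi/7)) + (12 + 8*exp(-4*I*pi/7) + 9*exp(-2*I*pi/7) + 9*exp(-6*I*pi/7) + 9*exp(6*I*pi/7) + 9*exp(2*I*pi/7) + 8*exp(4*I*pi/7)) + (12 + 9*exp(-4*I*pi/7) + 8*exp(-2*I*pi/7) + 9*exp(-6*I*pi/7) + 9*exp(6*I*pi/7) + 8*exp(2*I*pi/7) + 9*exp(4*I*pi/7))] = 84/7 = 12.
(Exp terms are combined using exp(i*s)*conj(exp(i*t)) = exp(i*(s-t)), and sums of them are collapsed using the identity that for every m > 1 the m distinct m-th roots of unity sum to 0, e.g. 1 + exp(2*I*pi/3) + exp(-2*I*pi/3) = 0.)
A character is irreducible iff <chi, chi> = 1, so this representation is reducible.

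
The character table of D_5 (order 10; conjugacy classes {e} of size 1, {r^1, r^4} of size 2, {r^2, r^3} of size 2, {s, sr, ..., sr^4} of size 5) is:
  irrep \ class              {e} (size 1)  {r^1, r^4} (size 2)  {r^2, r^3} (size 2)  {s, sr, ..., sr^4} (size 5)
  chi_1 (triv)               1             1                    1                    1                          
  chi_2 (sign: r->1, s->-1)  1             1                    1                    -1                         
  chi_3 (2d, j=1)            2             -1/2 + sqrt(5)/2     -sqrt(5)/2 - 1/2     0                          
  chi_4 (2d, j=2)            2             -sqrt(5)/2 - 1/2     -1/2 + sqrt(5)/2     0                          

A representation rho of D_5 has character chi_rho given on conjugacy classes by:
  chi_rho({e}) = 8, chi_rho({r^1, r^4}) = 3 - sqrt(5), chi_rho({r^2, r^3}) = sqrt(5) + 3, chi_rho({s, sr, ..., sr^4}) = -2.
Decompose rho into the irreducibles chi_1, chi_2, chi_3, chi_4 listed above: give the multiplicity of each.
Multiplicities: chi_1: 1, chi_2: 3, chi_3: 0, chi_4: 2.

Explanation: Use <chi_rho, chi> = (1/|G|) sum_C |C| * chi_rho(C) * conj(chi(C)) with |G| = 10 for each irreducible chi in the table:
  <chi_rho, chi_1> = (1/10)[1*(8)*conj(1) + 2*(3 - sqrt(5))*conj(1) + 2*(sqrt(5) + 3)*conj(1) + 5*(-2)*conj(1)]
      = (1/10)[(8) + (6 - 2*sqrt(5)) + (2*sqrt(5) + 6) + (-10)] = 10/10 = 1
  <chi_rho, chi_2> = (1/10)[1*(8)*conj(1) + 2*(3 - sqrt(5))*conj(1) + 2*(sqrt(5) + 3)*conj(1) + 5*(-2)*conj(-1)]
      = (1/10)[(8) + (6 - 2*sqrt(5)) + (2*sqrt(5) + 6) + (10)] = 30/10 = 3
  <chi_rho, chi_3> = (1/10)[1*(8)*conj(2) + 2*(3 - sqrt(5))*conj(-1/2 + sqrt(5)/2) + 2*(sqrt(5) + 3)*conj(-sqrt(5)/2 - 1/2) + 5*(-2)*conj(0)]
      = (1/10)[(16) + (-8 + 4*sqrt(5)) + (-4*sqrt(5) - 8) + (0)] = 0/10 = 0
  <chi_rho, chi_4> = (1/10)[1*(8)*conj(2) + 2*(3 - sqrt(5))*conj(-sqrt(5)/2 - 1/2) + 2*(sqrt(5) + 3)*conj(-1/2 + sqrt(5)/2) + 5*(-2)*conj(0)]
      = (1/10)[(16) + (2 - 2*sqrt(5)) + (2 + 2*sqrt(5)) + (0)] = 20/10 = 2
Dimension check: dim(rho) = sum (mult * dim) = 1*1 + 3*1 + 0*2 + 2*2 = 8 = chi_rho(e) = 8.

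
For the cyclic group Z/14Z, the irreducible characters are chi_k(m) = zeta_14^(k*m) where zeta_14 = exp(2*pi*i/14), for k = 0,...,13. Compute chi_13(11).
chi_13(11) = zeta_14^143 = exp(3*I*pi/7)

Details: chi_13(11) = zeta_14^(13*11) = zeta_14^143. Since zeta_14^14 = 1, this equals zeta_14^3 = exp(2*pi*i*3/14) = exp(3*I*pi/7).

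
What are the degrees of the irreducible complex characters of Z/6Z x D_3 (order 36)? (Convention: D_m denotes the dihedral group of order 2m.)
Dimensions: 1, 1, 1, 1, 1, 1, 1, 1, 1, 1, 1, 1, 2, 2, 2, 2, 2, 2

There are 18 irreducibles (= number of conjugacy classes). Their dimensions d_i satisfy sum d_i^2 = |G| = 36: 1 + 1 + 1 + 1 + 1 + 1 + 1 + 1 + 1 + 1 + 1 + 1 + 4 + 4 + 4 + 4 + 4 + 4 = 36. (For the product with Z/6Z: each of the 6 1-dim characters of Z/6Z tensors with each irrep of D_3, giving 6 copies of each D_3-dimension.)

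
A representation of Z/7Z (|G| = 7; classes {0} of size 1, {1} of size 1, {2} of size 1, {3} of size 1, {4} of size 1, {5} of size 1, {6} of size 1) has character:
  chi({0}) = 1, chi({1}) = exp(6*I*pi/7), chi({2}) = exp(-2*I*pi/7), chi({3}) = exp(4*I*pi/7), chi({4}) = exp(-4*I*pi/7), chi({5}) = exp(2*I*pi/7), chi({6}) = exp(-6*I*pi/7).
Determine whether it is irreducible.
Irreducible: <chi, chi> = 1.

Working: <chi, chi> = (1/|G|) sum_C |C| * |chi(C)|^2 = (1/7)[1*|1|^2 + 1*|exp(6*I*pi/7)|^2 + 1*|exp(-2*I*pi/7)|^2 + 1*|exp(4*I*pi/7)|^2 + 1*|exp(-4*I*pi/7)|^2 + 1*|exp(2*I*pi/7)|^2 + 1*|exp(-6*I*pi/7)|^2]
  = (1/7)[(1) + (1) + (1) + (1) + (1) + (1) + (1)] = 7/7 = 1.
(Exp terms are combined using exp(i*s)*conj(exp(i*t)) = exp(i*(s-t)), and sums of them are collapsed using the identity that for every m > 1 the m distinct m-th roots of unity sum to 0, e.g. 1 + exp(2*I*pi/3) + exp(-2*I*pi/3) = 0.)
A character is irreducible iff <chi, chi> = 1, so this representation is irreducible.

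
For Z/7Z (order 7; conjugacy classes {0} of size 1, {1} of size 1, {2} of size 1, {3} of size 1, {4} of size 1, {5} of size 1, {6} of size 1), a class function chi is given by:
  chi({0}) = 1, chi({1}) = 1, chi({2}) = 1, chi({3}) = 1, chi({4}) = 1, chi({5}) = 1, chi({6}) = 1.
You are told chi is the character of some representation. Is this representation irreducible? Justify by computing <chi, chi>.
Irreducible: <chi, chi> = 1.

Argument: <chi, chi> = (1/|G|) sum_C |C| * |chi(C)|^2 = (1/7)[1*|1|^2 + 1*|1|^2 + 1*|1|^2 + 1*|1|^2 + 1*|1|^2 + 1*|1|^2 + 1*|1|^2]
  = (1/7)[(1) + (1) + (1) + (1) + (1) + (1) + (1)] = 7/7 = 1.
(Exp terms are combined using exp(i*s)*conj(exp(i*t)) = exp(i*(s-t)), and sums of them are collapsed using the identity that for every m > 1 the m distinct m-th roots of unity sum to 0, e.g. 1 + exp(2*I*pi/3) + exp(-2*I*pi/3) = 0.)
A character is irreducible iff <chi, chi> = 1, so this representation is irreducible.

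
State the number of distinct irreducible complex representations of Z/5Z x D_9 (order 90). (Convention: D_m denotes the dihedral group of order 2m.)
30

The number of irreducible complex representations of a finite group equals its number of conjugacy classes. For a direct product, #classes(G x H) = #classes(G) * #classes(H). Z/5Z has 5 classes (abelian), D_9 has 6 classes, so 5 * 6 = 30, so Z/5Z x D_9 (order 90) has exactly 30 irreducible complex representations.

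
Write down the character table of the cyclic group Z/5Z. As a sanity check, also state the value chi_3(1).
Character table of Z/5Z (irreps indexed chi_0,...,chi_4 with chi_k(m) = zeta_5^(k*m), zeta_5 = exp(2*pi*i/5)):
  irrep \ class  {0} (size 1)  {1} (size 1)    {2} (size 1)    {3} (size 1)    {4} (size 1)  
  chi_0          1             1               1               1               1             
  chi_1          1             exp(2*I*pi/5)   exp(4*I*pi/5)   exp(-4*I*pi/5)  exp(-2*I*pi/5)
  chi_2          1             exp(4*I*pi/5)   exp(-2*I*pi/5)  exp(2*I*pi/5)   exp(-4*I*pi/5)
  chi_3          1             exp(-4*I*pi/5)  exp(2*I*pi/5)   exp(-2*I*pi/5)  exp(4*I*pi/5) 
  chi_4          1             exp(-2*I*pi/5)  exp(-4*I*pi/5)  exp(4*I*pi/5)   exp(2*I*pi/5) 

Spot check: chi_3(1) = zeta_5^(3*1) = zeta_5^3 = exp(-4*I*pi/5).

Z/5Z is abelian, so all 5 irreducible complex representations are 1-dimensional. They are given by chi_k(m) = zeta_5^(k*m) for k = 0,...,4. Row orthogonality: sum_m chi_k(m) conj(chi_l(m)) = 5 * [k = l].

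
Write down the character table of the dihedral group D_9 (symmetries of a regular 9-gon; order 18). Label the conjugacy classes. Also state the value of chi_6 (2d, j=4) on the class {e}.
Conjugacy classes: {e} of size 1, {r^1, r^8} of size 2, {r^2, r^7} of size 2, {r^3, r^6} of size 2, {r^4, r^5} of size 2, {s, sr, ..., sr^8} of size 9.
Character table:
  irrep \ class              {e} (size 1)  {r^1, r^8} (size 2)  {r^2, r^7} (size 2)  {r^3, r^6} (size 2)  {r^4, r^5} (size 2)  {s, sr, ..., sr^8} (size 9)
  chi_1 (triv)               1             1                    1                    1                    1                    1                          
  chi_2 (sign: r->1, s->-1)  1             1                    1                    1                    1                    -1                         
  chi_3 (2d, j=1)            2             2*cos(2*pi/9)        2*cos(4*pi/9)        -1                   -2*cos(pi/9)         0                          
  chi_4 (2d, j=2)            2             2*cos(4*pi/9)        -2*cos(pi/9)         -1                   2*cos(2*pi/9)        0                          
  chi_5 (2d, j=3)            2             -1                   -1                   2                    -1                   0                          
  chi_6 (2d, j=4)            2             -2*cos(pi/9)         2*cos(2*pi/9)        -1                   2*cos(4*pi/9)        0                          

Spot check: chi_6 (2d, j=4) on {e} = 2.

D_9 has order 2*9 = 18 with 6 conjugacy classes, hence 6 irreducibles. Sum of squared dims 1 + 1 + 4 + 4 + 4 + 4 = 18 = |G|. Linear characters come from the abelianisation; the 2-dimensional irreps have character r^k -> 2*cos(2*pi*j*k/9), reflections -> 0.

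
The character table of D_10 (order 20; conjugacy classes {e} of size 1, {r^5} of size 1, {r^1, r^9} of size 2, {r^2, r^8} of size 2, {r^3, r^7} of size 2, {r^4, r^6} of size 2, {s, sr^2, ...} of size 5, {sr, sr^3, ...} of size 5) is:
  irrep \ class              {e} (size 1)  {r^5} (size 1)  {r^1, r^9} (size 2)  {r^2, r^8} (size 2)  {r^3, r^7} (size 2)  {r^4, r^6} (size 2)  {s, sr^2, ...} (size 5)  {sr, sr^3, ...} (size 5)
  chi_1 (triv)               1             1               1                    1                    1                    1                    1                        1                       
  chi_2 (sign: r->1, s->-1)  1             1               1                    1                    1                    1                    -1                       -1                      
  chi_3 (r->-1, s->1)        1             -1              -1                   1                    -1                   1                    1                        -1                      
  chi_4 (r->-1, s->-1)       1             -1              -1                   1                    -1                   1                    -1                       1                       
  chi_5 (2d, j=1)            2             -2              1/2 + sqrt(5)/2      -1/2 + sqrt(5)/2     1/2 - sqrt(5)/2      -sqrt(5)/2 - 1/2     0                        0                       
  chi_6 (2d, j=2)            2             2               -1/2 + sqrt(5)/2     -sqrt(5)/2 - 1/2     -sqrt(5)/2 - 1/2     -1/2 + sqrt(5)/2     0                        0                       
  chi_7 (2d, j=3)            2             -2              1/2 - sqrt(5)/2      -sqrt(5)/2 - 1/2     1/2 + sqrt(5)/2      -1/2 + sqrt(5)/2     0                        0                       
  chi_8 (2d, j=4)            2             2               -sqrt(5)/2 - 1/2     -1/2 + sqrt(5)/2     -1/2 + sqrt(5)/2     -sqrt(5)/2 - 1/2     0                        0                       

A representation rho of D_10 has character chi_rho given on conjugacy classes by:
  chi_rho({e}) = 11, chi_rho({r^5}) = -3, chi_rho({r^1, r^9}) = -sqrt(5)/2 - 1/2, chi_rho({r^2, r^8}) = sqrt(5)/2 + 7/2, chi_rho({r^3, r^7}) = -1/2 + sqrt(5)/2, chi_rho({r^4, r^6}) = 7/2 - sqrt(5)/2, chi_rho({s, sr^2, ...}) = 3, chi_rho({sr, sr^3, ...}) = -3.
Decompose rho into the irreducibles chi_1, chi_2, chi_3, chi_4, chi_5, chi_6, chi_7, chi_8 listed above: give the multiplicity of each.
Multiplicities: chi_1: 1, chi_2: 1, chi_3: 3, chi_4: 0, chi_5: 1, chi_6: 0, chi_7: 1, chi_8: 1.

Explanation: Use <chi_rho, chi> = (1/|G|) sum_C |C| * chi_rho(C) * conj(chi(C)) with |G| = 20 for each irreducible chi in the table:
  <chi_rho, chi_1> = (1/20)[1*(11)*conj(1) + 1*(-3)*conj(1) + 2*(-sqrt(5)/2 - 1/2)*conj(1) + 2*(sqrt(5)/2 + 7/2)*conj(1) + 2*(-1/2 + sqrt(5)/2)*conj(1) + 2*(7/2 - sqrt(5)/2)*conj(1) + 5*(3)*conj(1) + 5*(-3)*conj(1)]
      = (1/20)[(11) + (-3) + (-sqrt(5) - 1) + (sqrt(5) + 7) + (-1 + sqrt(5)) + (7 - sqrt(5)) + (15) + (-15)] = 20/20 = 1
  <chi_rho, chi_2> = (1/20)[1*(11)*conj(1) + 1*(-3)*conj(1) + 2*(-sqrt(5)/2 - 1/2)*conj(1) + 2*(sqrt(5)/2 + 7/2)*conj(1) + 2*(-1/2 + sqrt(5)/2)*conj(1) + 2*(7/2 - sqrt(5)/2)*conj(1) + 5*(3)*conj(-1) + 5*(-3)*conj(-1)]
      = (1/20)[(11) + (-3) + (-sqrt(5) - 1) + (sqrt(5) + 7) + (-1 + sqrt(5)) + (7 - sqrt(5)) + (-15) + (15)] = 20/20 = 1
  <chi_rho, chi_3> = (1/20)[1*(11)*conj(1) + 1*(-3)*conj(-1) + 2*(-sqrt(5)/2 - 1/2)*conj(-1) + 2*(sqrt(5)/2 + 7/2)*conj(1) + 2*(-1/2 + sqrt(5)/2)*conj(-1) + 2*(7/2 - sqrt(5)/2)*conj(1) + 5*(3)*conj(1) + 5*(-3)*conj(-1)]
      = (1/20)[(11) + (3) + (1 + sqrt(5)) + (sqrt(5) + 7) + (1 - sqrt(5)) + (7 - sqrt(5)) + (15) + (15)] = 60/20 = 3
  <chi_rho, chi_4> = (1/20)[1*(11)*conj(1) + 1*(-3)*conj(-1) + 2*(-sqrt(5)/2 - 1/2)*conj(-1) + 2*(sqrt(5)/2 + 7/2)*conj(1) + 2*(-1/2 + sqrt(5)/2)*conj(-1) + 2*(7/2 - sqrt(5)/2)*conj(1) + 5*(3)*conj(-1) + 5*(-3)*conj(1)]
      = (1/20)[(11) + (3) + (1 + sqrt(5)) + (sqrt(5) + 7) + (1 - sqrt(5)) + (7 - sqrt(5)) + (-15) + (-15)] = 0/20 = 0
  <chi_rho, chi_5> = (1/20)[1*(11)*conj(2) + 1*(-3)*conj(-2) + 2*(-sqrt(5)/2 - 1/2)*conj(1/2 + sqrt(5)/2) + 2*(sqrt(5)/2 + 7/2)*conj(-1/2 + sqrt(5)/2) + 2*(-1/2 + sqrt(5)/2)*conj(1/2 - sqrt(5)/2) + 2*(7/2 - sqrt(5)/2)*conj(-sqrt(5)/2 - 1/2) + 5*(3)*conj(0) + 5*(-3)*conj(0)]
      = (1/20)[(22) + (6) + (-3 - sqrt(5)) + (-1 + 3*sqrt(5)) + (-3 + sqrt(5)) + (-3*sqrt(5) - 1) + (0) + (0)] = 20/20 = 1
  <chi_rho, chi_6> = (1/20)[1*(11)*conj(2) + 1*(-3)*conj(2) + 2*(-sqrt(5)/2 - 1/2)*conj(-1/2 + sqrt(5)/2) + 2*(sqrt(5)/2 + 7/2)*conj(-sqrt(5)/2 - 1/2) + 2*(-1/2 + sqrt(5)/2)*conj(-sqrt(5)/2 - 1/2) + 2*(7/2 - sqrt(5)/2)*conj(-1/2 + sqrt(5)/2) + 5*(3)*conj(0) + 5*(-3)*conj(0)]
      = (1/20)[(22) + (-6) + (-2) + (-4*sqrt(5) - 6) + (-2) + (-6 + 4*sqrt(5)) + (0) + (0)] = 0/20 = 0
  <chi_rho, chi_7> = (1/20)[1*(11)*conj(2) + 1*(-3)*conj(-2) + 2*(-sqrt(5)/2 - 1/2)*conj(1/2 - sqrt(5)/2) + 2*(sqrt(5)/2 + 7/2)*conj(-sqrt(5)/2 - 1/2) + 2*(-1/2 + sqrt(5)/2)*conj(1/2 + sqrt(5)/2) + 2*(7/2 - sqrt(5)/2)*conj(-1/2 + sqrt(5)/2) + 5*(3)*conj(0) + 5*(-3)*conj(0)]
      = (1/20)[(22) + (6) + (2) + (-4*sqrt(5) - 6) + (2) + (-6 + 4*sqrt(5)) + (0) + (0)] = 20/20 = 1
  <chi_rho, chi_8> = (1/20)[1*(11)*conj(2) + 1*(-3)*conj(2) + 2*(-sqrt(5)/2 - 1/2)*conj(-sqrt(5)/2 - 1/2) + 2*(sqrt(5)/2 + 7/2)*conj(-1/2 + sqrt(5)/2) + 2*(-1/2 + sqrt(5)/2)*conj(-1/2 + sqrt(5)/2) + 2*(7/2 - sqrt(5)/2)*conj(-sqrt(5)/2 - 1/2) + 5*(3)*conj(0) + 5*(-3)*conj(0)]
      = (1/20)[(22) + (-6) + (sqrt(5) + 3) + (-1 + 3*sqrt(5)) + (3 - sqrt(5)) + (-3*sqrt(5) - 1) + (0) + (0)] = 20/20 = 1
Dimension check: dim(rho) = sum (mult * dim) = 1*1 + 1*1 + 3*1 + 0*1 + 1*2 + 0*2 + 1*2 + 1*2 = 11 = chi_rho(e) = 11.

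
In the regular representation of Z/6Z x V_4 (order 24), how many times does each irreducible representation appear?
Each irreducible V_i of dimension d_i appears with multiplicity d_i, i.e. rho_reg = (direct sum over all irreducibles V_i) d_i V_i. The irreducible dimensions for Z/6Z x V_4 are 1, 1, 1, 1, 1, 1, 1, 1, 1, 1, 1, 1, 1, 1, 1, 1, 1, 1, 1, 1, 1, 1, 1, 1: 24 irreducibles of dimension 1, each with multiplicity 1. Total dimension 24*1*1 = 24 = |G|.

Explanation: General theorem: in the regular representation of a finite group G, each irreducible appears with multiplicity equal to its dimension. Check: dim(rho_reg) = sum d_i^2 = 1 + 1 + 1 + 1 + 1 + 1 + 1 + 1 + 1 + 1 + 1 + 1 + 1 + 1 + 1 + 1 + 1 + 1 + 1 + 1 + 1 + 1 + 1 + 1 = 24 = |G|.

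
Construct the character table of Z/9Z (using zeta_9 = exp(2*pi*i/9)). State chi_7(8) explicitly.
Character table of Z/9Z (irreps indexed chi_0,...,chi_8 with chi_k(m) = zeta_9^(k*m), zeta_9 = exp(2*pi*i/9)):
  irrep \ class  {0} (size 1)  {1} (size 1)    {2} (size 1)    {3} (size 1)    {4} (size 1)    {5} (size 1)    {6} (size 1)    {7} (size 1)    {8} (size 1)  
  chi_0          1             1               1               1               1               1               1               1               1             
  chi_1          1             exp(2*I*pi/9)   exp(4*I*pi/9)   exp(2*I*pi/3)   exp(8*I*pi/9)   exp(-8*I*pi/9)  exp(-2*I*pi/3)  exp(-4*I*pi/9)  exp(-2*I*pi/9)
  chi_2          1             exp(4*I*pi/9)   exp(8*I*pi/9)   exp(-2*I*pi/3)  exp(-2*I*pi/9)  exp(2*I*pi/9)   exp(2*I*pi/3)   exp(-8*I*pi/9)  exp(-4*I*pi/9)
  chi_3          1             exp(2*I*pi/3)   exp(-2*I*pi/3)  1               exp(2*I*pi/3)   exp(-2*I*pi/3)  1               exp(2*I*pi/3)   exp(-2*I*pi/3)
  chi_4          1             exp(8*I*pi/9)   exp(-2*I*pi/9)  exp(2*I*pi/3)   exp(-4*I*pi/9)  exp(4*I*pi/9)   exp(-2*I*pi/3)  exp(2*I*pi/9)   exp(-8*I*pi/9)
  chi_5          1             exp(-8*I*pi/9)  exp(2*I*pi/9)   exp(-2*I*pi/3)  exp(4*I*pi/9)   exp(-4*I*pi/9)  exp(2*I*pi/3)   exp(-2*I*pi/9)  exp(8*I*pi/9) 
  chi_6          1             exp(-2*I*pi/3)  exp(2*I*pi/3)   1               exp(-2*I*pi/3)  exp(2*I*pi/3)   1               exp(-2*I*pi/3)  exp(2*I*pi/3) 
  chi_7          1             exp(-4*I*pi/9)  exp(-8*I*pi/9)  exp(2*I*pi/3)   exp(2*I*pi/9)   exp(-2*I*pi/9)  exp(-2*I*pi/3)  exp(8*I*pi/9)   exp(4*I*pi/9) 
  chi_8          1             exp(-2*I*pi/9)  exp(-4*I*pi/9)  exp(-2*I*pi/3)  exp(-8*I*pi/9)  exp(8*I*pi/9)   exp(2*I*pi/3)   exp(4*I*pi/9)   exp(2*I*pi/9) 

Spot check: chi_7(8) = zeta_9^(7*8) = zeta_9^56 = exp(4*I*pi/9).

Proof sketch: Z/9Z is abelian, so all 9 irreducible complex representations are 1-dimensional. They are given by chi_k(m) = zeta_9^(k*m) for k = 0,...,8. Row orthogonality: sum_m chi_k(m) conj(chi_l(m)) = 9 * [k = l].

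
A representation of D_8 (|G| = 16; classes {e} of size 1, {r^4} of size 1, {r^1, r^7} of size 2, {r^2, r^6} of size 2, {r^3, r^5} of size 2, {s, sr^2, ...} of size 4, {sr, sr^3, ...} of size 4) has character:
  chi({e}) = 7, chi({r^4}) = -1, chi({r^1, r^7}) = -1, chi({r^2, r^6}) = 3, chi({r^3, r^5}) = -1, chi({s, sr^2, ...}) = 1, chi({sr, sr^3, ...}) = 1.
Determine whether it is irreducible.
Not irreducible (reducible): <chi, chi> = 5 > 1.

Justification: <chi, chi> = (1/|G|) sum_C |C| * |chi(C)|^2 = (1/16)[1*|7|^2 + 1*|-1|^2 + 2*|-1|^2 + 2*|3|^2 + 2*|-1|^2 + 4*|1|^2 + 4*|1|^2]
  = (1/16)[(49) + (1) + (2) + (18) + (2) + (4) + (4)] = 80/16 = 5.
A character is irreducible iff <chi, chi> = 1, so this representation is reducible.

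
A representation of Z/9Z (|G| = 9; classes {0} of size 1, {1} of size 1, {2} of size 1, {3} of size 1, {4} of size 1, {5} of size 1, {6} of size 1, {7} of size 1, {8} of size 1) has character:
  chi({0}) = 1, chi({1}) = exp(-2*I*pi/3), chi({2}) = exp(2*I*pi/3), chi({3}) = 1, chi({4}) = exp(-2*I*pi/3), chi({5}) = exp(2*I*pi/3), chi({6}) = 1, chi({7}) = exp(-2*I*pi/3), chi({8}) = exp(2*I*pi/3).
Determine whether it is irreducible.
Irreducible: <chi, chi> = 1.

Argument: <chi, chi> = (1/|G|) sum_C |C| * |chi(C)|^2 = (1/9)[1*|1|^2 + 1*|exp(-2*I*pi/3)|^2 + 1*|exp(2*I*pi/3)|^2 + 1*|1|^2 + 1*|exp(-2*I*pi/3)|^2 + 1*|exp(2*I*pi/3)|^2 + 1*|1|^2 + 1*|exp(-2*I*pi/3)|^2 + 1*|exp(2*I*pi/3)|^2]
  = (1/9)[(1) + (1) + (1) + (1) + (1) + (1) + (1) + (1) + (1)] = 9/9 = 1.
(Exp terms are combined using exp(i*s)*conj(exp(i*t)) = exp(i*(s-t)), and sums of them are collapsed using the identity that for every m > 1 the m distinct m-th roots of unity sum to 0, e.g. 1 + exp(2*I*pi/3) + exp(-2*I*pi/3) = 0.)
A character is irreducible iff <chi, chi> = 1, so this representation is irreducible.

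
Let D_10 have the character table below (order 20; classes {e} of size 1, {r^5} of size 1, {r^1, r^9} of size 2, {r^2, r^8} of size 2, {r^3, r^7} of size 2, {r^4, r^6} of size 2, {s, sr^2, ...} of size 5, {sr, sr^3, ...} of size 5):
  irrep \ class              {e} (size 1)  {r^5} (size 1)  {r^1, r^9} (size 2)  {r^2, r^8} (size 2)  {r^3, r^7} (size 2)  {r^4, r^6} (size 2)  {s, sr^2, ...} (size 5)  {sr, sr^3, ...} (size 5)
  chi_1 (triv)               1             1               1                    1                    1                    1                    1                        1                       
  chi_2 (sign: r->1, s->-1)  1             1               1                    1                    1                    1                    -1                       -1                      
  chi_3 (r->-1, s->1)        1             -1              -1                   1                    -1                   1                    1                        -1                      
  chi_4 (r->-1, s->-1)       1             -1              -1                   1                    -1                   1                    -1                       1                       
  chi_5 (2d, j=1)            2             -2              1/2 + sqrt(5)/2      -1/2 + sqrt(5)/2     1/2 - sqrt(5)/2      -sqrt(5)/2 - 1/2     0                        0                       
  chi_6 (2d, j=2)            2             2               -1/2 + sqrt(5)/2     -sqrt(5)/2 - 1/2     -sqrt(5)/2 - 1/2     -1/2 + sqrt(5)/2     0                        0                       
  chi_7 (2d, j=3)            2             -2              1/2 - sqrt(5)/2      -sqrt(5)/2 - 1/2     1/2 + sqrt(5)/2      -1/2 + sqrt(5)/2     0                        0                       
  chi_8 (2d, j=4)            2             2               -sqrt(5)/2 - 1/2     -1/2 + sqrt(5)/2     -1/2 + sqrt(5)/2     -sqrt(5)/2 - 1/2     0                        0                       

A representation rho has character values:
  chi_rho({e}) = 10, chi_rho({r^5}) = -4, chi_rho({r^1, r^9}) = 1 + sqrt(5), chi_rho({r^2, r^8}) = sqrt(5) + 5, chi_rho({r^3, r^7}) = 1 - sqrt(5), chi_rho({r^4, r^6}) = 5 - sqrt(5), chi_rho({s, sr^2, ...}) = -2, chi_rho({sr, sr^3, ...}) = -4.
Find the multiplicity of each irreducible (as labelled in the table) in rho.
Multiplicities: chi_1: 0, chi_2: 3, chi_3: 2, chi_4: 1, chi_5: 2, chi_6: 0, chi_7: 0, chi_8: 0.

Working: Use <chi_rho, chi> = (1/|G|) sum_C |C| * chi_rho(C) * conj(chi(C)) with |G| = 20 for each irreducible chi in the table:
  <chi_rho, chi_1> = (1/20)[1*(10)*conj(1) + 1*(-4)*conj(1) + 2*(1 + sqrt(5))*conj(1) + 2*(sqrt(5) + 5)*conj(1) + 2*(1 - sqrt(5))*conj(1) + 2*(5 - sqrt(5))*conj(1) + 5*(-2)*conj(1) + 5*(-4)*conj(1)]
      = (1/20)[(10) + (-4) + (2 + 2*sqrt(5)) + (2*sqrt(5) + 10) + (2 - 2*sqrt(5)) + (10 - 2*sqrt(5)) + (-10) + (-20)] = 0/20 = 0
  <chi_rho, chi_2> = (1/20)[1*(10)*conj(1) + 1*(-4)*conj(1) + 2*(1 + sqrt(5))*conj(1) + 2*(sqrt(5) + 5)*conj(1) + 2*(1 - sqrt(5))*conj(1) + 2*(5 - sqrt(5))*conj(1) + 5*(-2)*conj(-1) + 5*(-4)*conj(-1)]
      = (1/20)[(10) + (-4) + (2 + 2*sqrt(5)) + (2*sqrt(5) + 10) + (2 - 2*sqrt(5)) + (10 - 2*sqrt(5)) + (10) + (20)] = 60/20 = 3
  <chi_rho, chi_3> = (1/20)[1*(10)*conj(1) + 1*(-4)*conj(-1) + 2*(1 + sqrt(5))*conj(-1) + 2*(sqrt(5) + 5)*conj(1) + 2*(1 - sqrt(5))*conj(-1) + 2*(5 - sqrt(5))*conj(1) + 5*(-2)*conj(1) + 5*(-4)*conj(-1)]
      = (1/20)[(10) + (4) + (-2*sqrt(5) - 2) + (2*sqrt(5) + 10) + (-2 + 2*sqrt(5)) + (10 - 2*sqrt(5)) + (-10) + (20)] = 40/20 = 2
  <chi_rho, chi_4> = (1/20)[1*(10)*conj(1) + 1*(-4)*conj(-1) + 2*(1 + sqrt(5))*conj(-1) + 2*(sqrt(5) + 5)*conj(1) + 2*(1 - sqrt(5))*conj(-1) + 2*(5 - sqrt(5))*conj(1) + 5*(-2)*conj(-1) + 5*(-4)*conj(1)]
      = (1/20)[(10) + (4) + (-2*sqrt(5) - 2) + (2*sqrt(5) + 10) + (-2 + 2*sqrt(5)) + (10 - 2*sqrt(5)) + (10) + (-20)] = 20/20 = 1
  <chi_rho, chi_5> = (1/20)[1*(10)*conj(2) + 1*(-4)*conj(-2) + 2*(1 + sqrt(5))*conj(1/2 + sqrt(5)/2) + 2*(sqrt(5) + 5)*conj(-1/2 + sqrt(5)/2) + 2*(1 - sqrt(5))*conj(1/2 - sqrt(5)/2) + 2*(5 - sqrt(5))*conj(-sqrt(5)/2 - 1/2) + 5*(-2)*conj(0) + 5*(-4)*conj(0)]
      = (1/20)[(20) + (8) + (2*sqrt(5) + 6) + (4*sqrt(5)) + (6 - 2*sqrt(5)) + (-4*sqrt(5)) + (0) + (0)] = 40/20 = 2
  <chi_rho, chi_6> = (1/20)[1*(10)*conj(2) + 1*(-4)*conj(2) + 2*(1 + sqrt(5))*conj(-1/2 + sqrt(5)/2) + 2*(sqrt(5) + 5)*conj(-sqrt(5)/2 - 1/2) + 2*(1 - sqrt(5))*conj(-sqrt(5)/2 - 1/2) + 2*(5 - sqrt(5))*conj(-1/2 + sqrt(5)/2) + 5*(-2)*conj(0) + 5*(-4)*conj(0)]
      = (1/20)[(20) + (-8) + (4) + (-6*sqrt(5) - 10) + (4) + (-10 + 6*sqrt(5)) + (0) + (0)] = 0/20 = 0
  <chi_rho, chi_7> = (1/20)[1*(10)*conj(2) + 1*(-4)*conj(-2) + 2*(1 + sqrt(5))*conj(1/2 - sqrt(5)/2) + 2*(sqrt(5) + 5)*conj(-sqrt(5)/2 - 1/2) + 2*(1 - sqrt(5))*conj(1/2 + sqrt(5)/2) + 2*(5 - sqrt(5))*conj(-1/2 + sqrt(5)/2) + 5*(-2)*conj(0) + 5*(-4)*conj(0)]
      = (1/20)[(20) + (8) + (-4) + (-6*sqrt(5) - 10) + (-4) + (-10 + 6*sqrt(5)) + (0) + (0)] = 0/20 = 0
  <chi_rho, chi_8> = (1/20)[1*(10)*conj(2) + 1*(-4)*conj(2) + 2*(1 + sqrt(5))*conj(-sqrt(5)/2 - 1/2) + 2*(sqrt(5) + 5)*conj(-1/2 + sqrt(5)/2) + 2*(1 - sqrt(5))*conj(-1/2 + sqrt(5)/2) + 2*(5 - sqrt(5))*conj(-sqrt(5)/2 - 1/2) + 5*(-2)*conj(0) + 5*(-4)*conj(0)]
      = (1/20)[(20) + (-8) + (-6 - 2*sqrt(5)) + (4*sqrt(5)) + (-6 + 2*sqrt(5)) + (-4*sqrt(5)) + (0) + (0)] = 0/20 = 0
Dimension check: dim(rho) = sum (mult * dim) = 0*1 + 3*1 + 2*1 + 1*1 + 2*2 + 0*2 + 0*2 + 0*2 = 10 = chi_rho(e) = 10.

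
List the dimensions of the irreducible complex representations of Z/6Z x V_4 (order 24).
Dimensions: 1, 1, 1, 1, 1, 1, 1, 1, 1, 1, 1, 1, 1, 1, 1, 1, 1, 1, 1, 1, 1, 1, 1, 1

Argument: There are 24 irreducibles (= number of conjugacy classes). Their dimensions d_i satisfy sum d_i^2 = |G| = 24: 1 + 1 + 1 + 1 + 1 + 1 + 1 + 1 + 1 + 1 + 1 + 1 + 1 + 1 + 1 + 1 + 1 + 1 + 1 + 1 + 1 + 1 + 1 + 1 = 24. (For the product with Z/6Z: each of the 6 1-dim characters of Z/6Z tensors with each irrep of V_4, giving 6 copies of each V_4-dimension.)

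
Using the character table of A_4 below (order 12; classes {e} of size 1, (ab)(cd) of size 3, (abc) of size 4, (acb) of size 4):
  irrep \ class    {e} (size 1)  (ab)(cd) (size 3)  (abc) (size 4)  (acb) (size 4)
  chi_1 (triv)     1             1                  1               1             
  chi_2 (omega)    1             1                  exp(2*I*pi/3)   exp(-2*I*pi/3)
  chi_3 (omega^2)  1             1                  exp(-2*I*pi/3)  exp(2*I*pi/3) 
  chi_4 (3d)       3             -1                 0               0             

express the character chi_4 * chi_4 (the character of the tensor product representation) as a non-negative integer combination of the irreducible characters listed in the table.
chi_4 tensor chi_4 = chi_1 + chi_2 + chi_3 + 2*chi_4 (all other irreducibles have multiplicity 0).

Justification: The character of a tensor product is the pointwise product (chi_4 * chi_4)(C) = chi_4(C) * chi_4(C):
  {e}: (3)*(3), (ab)(cd): (-1)*(-1), (abc): (0)*(0), (acb): (0)*(0)
so (chi_4 * chi_4) takes values
  {e} -> 9, (ab)(cd) -> 1, (abc) -> 0, (acb) -> 0.
Now take the inner product of this character with each irreducible chi from the table, <chi_4*chi_4, chi> = (1/12) sum_C |C| (chi_4*chi_4)(C) conj(chi(C)):
  <chi_4*chi_4, chi_1> = (1/12)[1*(9)*conj(1) + 3*(1)*conj(1) + 4*(0)*conj(1) + 4*(0)*conj(1)]
      = (1/12)[(9) + (3) + (0) + (0)] = 12/12 = 1
  <chi_4*chi_4, chi_2> = (1/12)[1*(9)*conj(1) + 3*(1)*conj(1) + 4*(0)*conj(exp(2*I*pi/3)) + 4*(0)*conj(exp(-2*I*pi/3))]
      = (1/12)[(9) + (3) + (0) + (0)] = 12/12 = 1
  <chi_4*chi_4, chi_3> = (1/12)[1*(9)*conj(1) + 3*(1)*conj(1) + 4*(0)*conj(exp(-2*I*pi/3)) + 4*(0)*conj(exp(2*I*pi/3))]
      = (1/12)[(9) + (3) + (0) + (0)] = 12/12 = 1
  <chi_4*chi_4, chi_4> = (1/12)[1*(9)*conj(3) + 3*(1)*conj(-1) + 4*(0)*conj(0) + 4*(0)*conj(0)]
      = (1/12)[(27) + (-3) + (0) + (0)] = 24/12 = 2
(Exp terms are combined using exp(i*s)*conj(exp(i*t)) = exp(i*(s-t)), and sums of them are collapsed using the identity that for every m > 1 the m distinct m-th roots of unity sum to 0, e.g. 1 + exp(2*I*pi/3) + exp(-2*I*pi/3) = 0.)
Hence the multiplicities are chi_1: 1, chi_2: 1, chi_3: 1, chi_4: 2. Dimension check: dim(chi_4)*dim(chi_4) = 3*3 = 9 and sum (mult * dim) = 1*1 + 1*1 + 1*1 + 2*3 = 9.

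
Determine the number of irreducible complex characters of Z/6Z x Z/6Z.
36

Reasoning: The number of irreducible complex representations of a finite group equals its number of conjugacy classes. Z/6Z x Z/6Z is abelian of order 36, so every element is its own conjugacy class: 36 classes, so Z/6Z x Z/6Z (order 36) has exactly 36 irreducible complex representations.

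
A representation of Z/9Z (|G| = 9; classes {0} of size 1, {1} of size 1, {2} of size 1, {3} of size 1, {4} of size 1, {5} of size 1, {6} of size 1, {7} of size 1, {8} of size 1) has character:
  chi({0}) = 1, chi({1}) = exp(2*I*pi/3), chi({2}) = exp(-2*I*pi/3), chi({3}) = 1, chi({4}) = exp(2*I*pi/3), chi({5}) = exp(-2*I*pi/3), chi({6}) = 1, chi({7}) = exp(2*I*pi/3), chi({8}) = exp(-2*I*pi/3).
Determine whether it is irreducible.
Irreducible: <chi, chi> = 1.

Proof sketch: <chi, chi> = (1/|G|) sum_C |C| * |chi(C)|^2 = (1/9)[1*|1|^2 + 1*|exp(2*I*pi/3)|^2 + 1*|exp(-2*I*pi/3)|^2 + 1*|1|^2 + 1*|exp(2*I*pi/3)|^2 + 1*|exp(-2*I*pi/3)|^2 + 1*|1|^2 + 1*|exp(2*I*pi/3)|^2 + 1*|exp(-2*I*pi/3)|^2]
  = (1/9)[(1) + (1) + (1) + (1) + (1) + (1) + (1) + (1) + (1)] = 9/9 = 1.
(Exp terms are combined using exp(i*s)*conj(exp(i*t)) = exp(i*(s-t)), and sums of them are collapsed using the identity that for every m > 1 the m distinct m-th roots of unity sum to 0, e.g. 1 + exp(2*I*pi/3) + exp(-2*I*pi/3) = 0.)
A character is irreducible iff <chi, chi> = 1, so this representation is irreducible.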